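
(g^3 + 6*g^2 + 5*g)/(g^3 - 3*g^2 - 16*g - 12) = g*(g + 5)/(g^2 - 4*g - 12)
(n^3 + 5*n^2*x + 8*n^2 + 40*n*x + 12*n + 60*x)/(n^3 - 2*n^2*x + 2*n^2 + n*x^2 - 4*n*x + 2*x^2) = (n^2 + 5*n*x + 6*n + 30*x)/(n^2 - 2*n*x + x^2)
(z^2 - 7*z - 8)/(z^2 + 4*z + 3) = (z - 8)/(z + 3)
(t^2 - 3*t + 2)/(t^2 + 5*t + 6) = (t^2 - 3*t + 2)/(t^2 + 5*t + 6)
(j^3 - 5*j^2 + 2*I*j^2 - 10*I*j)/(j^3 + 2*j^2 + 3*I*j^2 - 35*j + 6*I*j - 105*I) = j*(j + 2*I)/(j^2 + j*(7 + 3*I) + 21*I)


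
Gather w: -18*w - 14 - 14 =-18*w - 28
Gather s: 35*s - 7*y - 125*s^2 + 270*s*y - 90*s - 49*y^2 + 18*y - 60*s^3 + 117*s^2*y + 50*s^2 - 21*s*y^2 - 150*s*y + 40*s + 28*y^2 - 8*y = -60*s^3 + s^2*(117*y - 75) + s*(-21*y^2 + 120*y - 15) - 21*y^2 + 3*y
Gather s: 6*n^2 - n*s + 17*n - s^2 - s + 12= 6*n^2 + 17*n - s^2 + s*(-n - 1) + 12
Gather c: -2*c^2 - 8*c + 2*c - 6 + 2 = -2*c^2 - 6*c - 4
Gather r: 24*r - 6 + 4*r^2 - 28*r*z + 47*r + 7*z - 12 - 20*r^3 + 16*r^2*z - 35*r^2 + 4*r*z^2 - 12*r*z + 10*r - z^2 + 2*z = -20*r^3 + r^2*(16*z - 31) + r*(4*z^2 - 40*z + 81) - z^2 + 9*z - 18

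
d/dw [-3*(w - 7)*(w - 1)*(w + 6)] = -9*w^2 + 12*w + 123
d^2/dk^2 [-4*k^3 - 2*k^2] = -24*k - 4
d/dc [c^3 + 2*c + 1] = 3*c^2 + 2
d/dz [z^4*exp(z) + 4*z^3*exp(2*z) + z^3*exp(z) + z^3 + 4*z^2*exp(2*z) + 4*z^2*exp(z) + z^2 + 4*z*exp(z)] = z^4*exp(z) + 8*z^3*exp(2*z) + 5*z^3*exp(z) + 20*z^2*exp(2*z) + 7*z^2*exp(z) + 3*z^2 + 8*z*exp(2*z) + 12*z*exp(z) + 2*z + 4*exp(z)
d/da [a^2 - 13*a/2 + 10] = 2*a - 13/2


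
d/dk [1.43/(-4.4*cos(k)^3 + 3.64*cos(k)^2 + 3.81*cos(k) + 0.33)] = (-18.876*cos(k)^2 + 10.4104*cos(k) + 5.4483)*sin(k)/(-4.4*cos(k)^3 + 3.64*cos(k)^2 + 3.81*cos(k) + 0.33)^2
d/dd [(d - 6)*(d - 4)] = 2*d - 10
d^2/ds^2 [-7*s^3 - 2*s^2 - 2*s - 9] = -42*s - 4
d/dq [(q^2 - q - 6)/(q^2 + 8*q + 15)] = 3*(3*q^2 + 14*q + 11)/(q^4 + 16*q^3 + 94*q^2 + 240*q + 225)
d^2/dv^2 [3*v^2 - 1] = 6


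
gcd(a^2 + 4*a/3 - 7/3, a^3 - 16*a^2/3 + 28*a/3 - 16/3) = 1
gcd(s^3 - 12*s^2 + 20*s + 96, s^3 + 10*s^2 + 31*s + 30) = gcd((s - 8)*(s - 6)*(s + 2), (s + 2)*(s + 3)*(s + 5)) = s + 2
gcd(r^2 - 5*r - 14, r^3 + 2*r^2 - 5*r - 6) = 1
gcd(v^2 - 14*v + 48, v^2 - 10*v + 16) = v - 8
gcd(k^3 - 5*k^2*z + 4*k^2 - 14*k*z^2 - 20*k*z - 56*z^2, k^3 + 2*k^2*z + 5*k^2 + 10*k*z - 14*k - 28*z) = k + 2*z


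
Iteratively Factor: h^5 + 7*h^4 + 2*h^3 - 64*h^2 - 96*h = (h)*(h^4 + 7*h^3 + 2*h^2 - 64*h - 96) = h*(h + 4)*(h^3 + 3*h^2 - 10*h - 24) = h*(h + 4)^2*(h^2 - h - 6) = h*(h + 2)*(h + 4)^2*(h - 3)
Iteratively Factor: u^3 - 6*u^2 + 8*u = (u)*(u^2 - 6*u + 8) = u*(u - 4)*(u - 2)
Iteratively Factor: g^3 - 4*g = (g + 2)*(g^2 - 2*g) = g*(g + 2)*(g - 2)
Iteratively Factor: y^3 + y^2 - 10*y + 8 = (y - 1)*(y^2 + 2*y - 8) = (y - 1)*(y + 4)*(y - 2)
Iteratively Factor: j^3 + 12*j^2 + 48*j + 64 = (j + 4)*(j^2 + 8*j + 16) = (j + 4)^2*(j + 4)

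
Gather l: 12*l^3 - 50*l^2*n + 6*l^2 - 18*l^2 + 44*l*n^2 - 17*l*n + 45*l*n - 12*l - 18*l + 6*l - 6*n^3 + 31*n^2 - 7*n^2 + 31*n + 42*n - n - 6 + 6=12*l^3 + l^2*(-50*n - 12) + l*(44*n^2 + 28*n - 24) - 6*n^3 + 24*n^2 + 72*n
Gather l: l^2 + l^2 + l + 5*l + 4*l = 2*l^2 + 10*l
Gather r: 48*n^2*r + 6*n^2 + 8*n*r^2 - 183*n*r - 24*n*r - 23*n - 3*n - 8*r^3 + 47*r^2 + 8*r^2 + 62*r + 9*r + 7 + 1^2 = 6*n^2 - 26*n - 8*r^3 + r^2*(8*n + 55) + r*(48*n^2 - 207*n + 71) + 8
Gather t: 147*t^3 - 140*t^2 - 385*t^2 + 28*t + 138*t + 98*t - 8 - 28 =147*t^3 - 525*t^2 + 264*t - 36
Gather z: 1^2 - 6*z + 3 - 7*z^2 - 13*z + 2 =-7*z^2 - 19*z + 6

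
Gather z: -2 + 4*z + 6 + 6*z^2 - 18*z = 6*z^2 - 14*z + 4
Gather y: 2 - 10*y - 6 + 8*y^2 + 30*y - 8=8*y^2 + 20*y - 12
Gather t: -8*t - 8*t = -16*t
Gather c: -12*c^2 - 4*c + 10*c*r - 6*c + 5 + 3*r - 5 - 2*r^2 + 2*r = -12*c^2 + c*(10*r - 10) - 2*r^2 + 5*r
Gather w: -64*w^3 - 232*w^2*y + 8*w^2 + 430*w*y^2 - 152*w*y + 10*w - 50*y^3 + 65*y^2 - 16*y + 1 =-64*w^3 + w^2*(8 - 232*y) + w*(430*y^2 - 152*y + 10) - 50*y^3 + 65*y^2 - 16*y + 1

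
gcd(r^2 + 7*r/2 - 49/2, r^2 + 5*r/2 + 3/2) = 1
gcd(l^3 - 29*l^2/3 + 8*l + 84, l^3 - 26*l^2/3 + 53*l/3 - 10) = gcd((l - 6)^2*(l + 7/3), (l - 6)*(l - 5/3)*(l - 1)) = l - 6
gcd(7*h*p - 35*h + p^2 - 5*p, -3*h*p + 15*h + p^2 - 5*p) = p - 5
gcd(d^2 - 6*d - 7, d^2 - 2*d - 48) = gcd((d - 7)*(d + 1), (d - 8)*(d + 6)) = 1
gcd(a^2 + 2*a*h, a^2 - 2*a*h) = a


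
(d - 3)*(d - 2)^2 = d^3 - 7*d^2 + 16*d - 12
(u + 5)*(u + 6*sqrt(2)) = u^2 + 5*u + 6*sqrt(2)*u + 30*sqrt(2)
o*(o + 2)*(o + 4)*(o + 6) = o^4 + 12*o^3 + 44*o^2 + 48*o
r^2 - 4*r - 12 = (r - 6)*(r + 2)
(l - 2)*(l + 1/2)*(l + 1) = l^3 - l^2/2 - 5*l/2 - 1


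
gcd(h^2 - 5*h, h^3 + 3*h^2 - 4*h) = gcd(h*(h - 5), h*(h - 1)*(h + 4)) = h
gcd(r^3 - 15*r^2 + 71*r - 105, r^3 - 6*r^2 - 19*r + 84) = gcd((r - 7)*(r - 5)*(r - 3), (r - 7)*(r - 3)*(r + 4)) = r^2 - 10*r + 21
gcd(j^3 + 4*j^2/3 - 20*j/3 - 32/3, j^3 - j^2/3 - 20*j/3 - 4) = j + 2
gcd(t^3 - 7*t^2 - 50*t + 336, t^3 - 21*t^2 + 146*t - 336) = t^2 - 14*t + 48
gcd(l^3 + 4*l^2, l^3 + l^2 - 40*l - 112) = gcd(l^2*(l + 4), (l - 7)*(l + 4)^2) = l + 4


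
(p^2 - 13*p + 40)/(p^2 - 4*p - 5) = (p - 8)/(p + 1)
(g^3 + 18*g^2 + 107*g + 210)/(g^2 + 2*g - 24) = (g^2 + 12*g + 35)/(g - 4)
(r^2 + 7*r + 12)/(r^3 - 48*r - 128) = (r + 3)/(r^2 - 4*r - 32)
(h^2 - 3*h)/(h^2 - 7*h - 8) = h*(3 - h)/(-h^2 + 7*h + 8)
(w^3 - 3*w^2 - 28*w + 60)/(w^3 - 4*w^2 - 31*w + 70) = (w - 6)/(w - 7)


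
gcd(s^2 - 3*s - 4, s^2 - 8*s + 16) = s - 4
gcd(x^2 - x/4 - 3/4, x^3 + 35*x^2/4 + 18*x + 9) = x + 3/4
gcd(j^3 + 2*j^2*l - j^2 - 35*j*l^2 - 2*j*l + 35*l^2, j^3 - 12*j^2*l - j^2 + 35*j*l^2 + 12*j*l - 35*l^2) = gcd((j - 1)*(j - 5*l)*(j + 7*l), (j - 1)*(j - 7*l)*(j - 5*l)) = j^2 - 5*j*l - j + 5*l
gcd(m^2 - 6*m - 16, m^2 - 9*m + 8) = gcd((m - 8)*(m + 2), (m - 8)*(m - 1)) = m - 8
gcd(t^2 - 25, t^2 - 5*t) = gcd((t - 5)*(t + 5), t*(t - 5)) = t - 5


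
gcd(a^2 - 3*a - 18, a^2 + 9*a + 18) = a + 3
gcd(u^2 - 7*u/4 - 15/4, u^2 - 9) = u - 3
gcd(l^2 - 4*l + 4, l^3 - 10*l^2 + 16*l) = l - 2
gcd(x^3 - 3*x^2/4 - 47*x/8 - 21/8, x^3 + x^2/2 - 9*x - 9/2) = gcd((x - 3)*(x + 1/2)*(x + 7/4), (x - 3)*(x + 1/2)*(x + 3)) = x^2 - 5*x/2 - 3/2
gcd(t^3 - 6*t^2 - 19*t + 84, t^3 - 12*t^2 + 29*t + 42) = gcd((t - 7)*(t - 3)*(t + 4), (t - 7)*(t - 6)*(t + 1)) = t - 7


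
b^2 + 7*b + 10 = (b + 2)*(b + 5)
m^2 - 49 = (m - 7)*(m + 7)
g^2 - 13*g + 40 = (g - 8)*(g - 5)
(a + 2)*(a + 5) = a^2 + 7*a + 10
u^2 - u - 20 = (u - 5)*(u + 4)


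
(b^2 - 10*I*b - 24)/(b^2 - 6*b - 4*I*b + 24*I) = (b - 6*I)/(b - 6)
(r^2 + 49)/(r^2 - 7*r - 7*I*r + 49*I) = (r + 7*I)/(r - 7)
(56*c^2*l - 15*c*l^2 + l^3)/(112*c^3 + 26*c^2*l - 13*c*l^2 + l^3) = l/(2*c + l)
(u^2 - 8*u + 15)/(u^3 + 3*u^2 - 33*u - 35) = (u - 3)/(u^2 + 8*u + 7)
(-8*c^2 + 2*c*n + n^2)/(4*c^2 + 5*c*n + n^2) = (-2*c + n)/(c + n)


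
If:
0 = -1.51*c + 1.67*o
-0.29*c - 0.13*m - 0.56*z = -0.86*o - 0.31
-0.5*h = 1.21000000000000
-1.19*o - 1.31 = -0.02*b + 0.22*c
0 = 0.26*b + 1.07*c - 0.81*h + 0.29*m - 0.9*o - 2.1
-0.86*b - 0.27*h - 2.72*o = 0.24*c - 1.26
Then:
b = 5.15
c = -0.93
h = -2.42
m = -3.31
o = -0.84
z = 0.51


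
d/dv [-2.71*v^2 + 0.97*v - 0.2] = 0.97 - 5.42*v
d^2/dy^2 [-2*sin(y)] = 2*sin(y)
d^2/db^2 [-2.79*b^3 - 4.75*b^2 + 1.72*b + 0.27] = -16.74*b - 9.5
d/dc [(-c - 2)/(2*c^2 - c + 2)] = (-2*c^2 + c + (c + 2)*(4*c - 1) - 2)/(2*c^2 - c + 2)^2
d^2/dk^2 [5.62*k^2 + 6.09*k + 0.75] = 11.2400000000000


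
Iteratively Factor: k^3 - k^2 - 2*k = (k - 2)*(k^2 + k) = (k - 2)*(k + 1)*(k)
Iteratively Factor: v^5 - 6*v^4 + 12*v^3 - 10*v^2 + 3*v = (v)*(v^4 - 6*v^3 + 12*v^2 - 10*v + 3) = v*(v - 3)*(v^3 - 3*v^2 + 3*v - 1) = v*(v - 3)*(v - 1)*(v^2 - 2*v + 1) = v*(v - 3)*(v - 1)^2*(v - 1)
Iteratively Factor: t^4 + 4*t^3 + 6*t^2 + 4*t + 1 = (t + 1)*(t^3 + 3*t^2 + 3*t + 1) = (t + 1)^2*(t^2 + 2*t + 1) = (t + 1)^3*(t + 1)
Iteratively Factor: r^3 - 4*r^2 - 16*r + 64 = (r + 4)*(r^2 - 8*r + 16) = (r - 4)*(r + 4)*(r - 4)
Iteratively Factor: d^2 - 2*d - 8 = (d - 4)*(d + 2)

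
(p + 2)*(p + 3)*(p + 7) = p^3 + 12*p^2 + 41*p + 42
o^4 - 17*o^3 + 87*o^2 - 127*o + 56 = (o - 8)*(o - 7)*(o - 1)^2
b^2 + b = b*(b + 1)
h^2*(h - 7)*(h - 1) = h^4 - 8*h^3 + 7*h^2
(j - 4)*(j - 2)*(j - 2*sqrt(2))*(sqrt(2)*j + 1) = sqrt(2)*j^4 - 6*sqrt(2)*j^3 - 3*j^3 + 6*sqrt(2)*j^2 + 18*j^2 - 24*j + 12*sqrt(2)*j - 16*sqrt(2)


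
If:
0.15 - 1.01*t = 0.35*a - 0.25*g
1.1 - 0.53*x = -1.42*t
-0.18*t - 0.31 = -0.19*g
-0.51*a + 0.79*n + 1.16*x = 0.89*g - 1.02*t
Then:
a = 3.30519961876522 - 0.824494334427618*x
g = 0.353595255744996*x + 0.89770200148258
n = 4.14524991387365 - 2.08417285860399*x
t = 0.373239436619718*x - 0.774647887323944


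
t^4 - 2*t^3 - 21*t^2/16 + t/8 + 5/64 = (t - 5/2)*(t - 1/4)*(t + 1/4)*(t + 1/2)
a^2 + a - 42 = (a - 6)*(a + 7)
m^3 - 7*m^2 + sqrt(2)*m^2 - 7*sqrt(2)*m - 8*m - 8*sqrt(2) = (m - 8)*(m + 1)*(m + sqrt(2))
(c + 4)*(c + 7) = c^2 + 11*c + 28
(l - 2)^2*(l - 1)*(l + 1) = l^4 - 4*l^3 + 3*l^2 + 4*l - 4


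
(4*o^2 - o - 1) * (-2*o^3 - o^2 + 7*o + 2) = -8*o^5 - 2*o^4 + 31*o^3 + 2*o^2 - 9*o - 2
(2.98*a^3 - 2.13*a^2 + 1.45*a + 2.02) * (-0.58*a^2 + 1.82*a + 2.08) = -1.7284*a^5 + 6.659*a^4 + 1.4808*a^3 - 2.963*a^2 + 6.6924*a + 4.2016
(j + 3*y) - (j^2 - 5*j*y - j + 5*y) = -j^2 + 5*j*y + 2*j - 2*y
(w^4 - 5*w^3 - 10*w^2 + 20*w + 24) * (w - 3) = w^5 - 8*w^4 + 5*w^3 + 50*w^2 - 36*w - 72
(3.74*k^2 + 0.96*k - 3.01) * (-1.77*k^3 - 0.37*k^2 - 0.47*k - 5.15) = -6.6198*k^5 - 3.083*k^4 + 3.2147*k^3 - 18.5985*k^2 - 3.5293*k + 15.5015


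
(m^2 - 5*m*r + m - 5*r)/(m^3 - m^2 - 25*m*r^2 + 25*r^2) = (m + 1)/(m^2 + 5*m*r - m - 5*r)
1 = 1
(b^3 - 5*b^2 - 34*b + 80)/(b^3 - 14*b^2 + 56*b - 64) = (b + 5)/(b - 4)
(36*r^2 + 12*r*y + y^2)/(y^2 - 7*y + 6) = (36*r^2 + 12*r*y + y^2)/(y^2 - 7*y + 6)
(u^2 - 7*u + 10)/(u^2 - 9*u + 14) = (u - 5)/(u - 7)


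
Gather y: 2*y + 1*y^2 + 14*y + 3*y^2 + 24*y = 4*y^2 + 40*y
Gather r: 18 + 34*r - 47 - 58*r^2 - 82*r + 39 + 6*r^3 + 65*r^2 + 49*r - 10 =6*r^3 + 7*r^2 + r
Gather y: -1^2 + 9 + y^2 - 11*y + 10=y^2 - 11*y + 18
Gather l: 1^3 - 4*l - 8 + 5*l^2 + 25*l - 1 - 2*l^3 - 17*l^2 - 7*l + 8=-2*l^3 - 12*l^2 + 14*l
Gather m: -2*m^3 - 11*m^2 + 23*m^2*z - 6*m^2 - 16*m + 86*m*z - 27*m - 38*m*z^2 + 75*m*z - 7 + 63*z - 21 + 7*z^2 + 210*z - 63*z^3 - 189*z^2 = -2*m^3 + m^2*(23*z - 17) + m*(-38*z^2 + 161*z - 43) - 63*z^3 - 182*z^2 + 273*z - 28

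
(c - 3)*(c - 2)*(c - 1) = c^3 - 6*c^2 + 11*c - 6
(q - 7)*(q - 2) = q^2 - 9*q + 14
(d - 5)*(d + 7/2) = d^2 - 3*d/2 - 35/2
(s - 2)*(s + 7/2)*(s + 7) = s^3 + 17*s^2/2 + 7*s/2 - 49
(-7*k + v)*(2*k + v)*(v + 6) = -14*k^2*v - 84*k^2 - 5*k*v^2 - 30*k*v + v^3 + 6*v^2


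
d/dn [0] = 0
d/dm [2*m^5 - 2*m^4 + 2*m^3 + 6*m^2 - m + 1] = 10*m^4 - 8*m^3 + 6*m^2 + 12*m - 1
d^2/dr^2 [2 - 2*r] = 0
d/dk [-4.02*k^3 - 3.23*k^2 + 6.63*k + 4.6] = -12.06*k^2 - 6.46*k + 6.63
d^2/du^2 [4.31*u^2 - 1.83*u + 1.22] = 8.62000000000000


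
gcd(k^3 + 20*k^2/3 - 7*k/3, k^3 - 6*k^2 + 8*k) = k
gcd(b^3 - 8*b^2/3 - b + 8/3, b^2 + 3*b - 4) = b - 1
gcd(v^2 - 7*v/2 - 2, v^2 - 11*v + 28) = v - 4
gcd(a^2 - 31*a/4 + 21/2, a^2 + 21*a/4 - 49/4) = a - 7/4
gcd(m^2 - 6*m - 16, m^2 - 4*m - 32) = m - 8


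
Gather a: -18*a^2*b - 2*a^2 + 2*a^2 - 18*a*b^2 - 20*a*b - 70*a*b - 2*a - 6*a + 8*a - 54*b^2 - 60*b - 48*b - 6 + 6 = -18*a^2*b + a*(-18*b^2 - 90*b) - 54*b^2 - 108*b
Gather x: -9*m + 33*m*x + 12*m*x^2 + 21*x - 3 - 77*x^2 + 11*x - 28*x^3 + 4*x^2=-9*m - 28*x^3 + x^2*(12*m - 73) + x*(33*m + 32) - 3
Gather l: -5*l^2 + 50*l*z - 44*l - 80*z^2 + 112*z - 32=-5*l^2 + l*(50*z - 44) - 80*z^2 + 112*z - 32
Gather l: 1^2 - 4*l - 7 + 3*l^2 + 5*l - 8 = 3*l^2 + l - 14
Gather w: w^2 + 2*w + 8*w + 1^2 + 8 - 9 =w^2 + 10*w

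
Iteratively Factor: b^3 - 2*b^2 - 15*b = (b + 3)*(b^2 - 5*b) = (b - 5)*(b + 3)*(b)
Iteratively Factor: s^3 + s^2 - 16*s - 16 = (s + 1)*(s^2 - 16) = (s - 4)*(s + 1)*(s + 4)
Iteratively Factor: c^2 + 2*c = (c)*(c + 2)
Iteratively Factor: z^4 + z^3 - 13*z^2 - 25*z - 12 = (z + 1)*(z^3 - 13*z - 12) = (z + 1)*(z + 3)*(z^2 - 3*z - 4) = (z + 1)^2*(z + 3)*(z - 4)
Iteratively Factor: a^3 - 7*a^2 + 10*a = (a - 5)*(a^2 - 2*a) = a*(a - 5)*(a - 2)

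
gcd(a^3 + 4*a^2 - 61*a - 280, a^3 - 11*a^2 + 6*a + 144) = a - 8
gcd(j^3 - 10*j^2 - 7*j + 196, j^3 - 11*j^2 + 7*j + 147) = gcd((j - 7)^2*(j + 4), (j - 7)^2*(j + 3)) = j^2 - 14*j + 49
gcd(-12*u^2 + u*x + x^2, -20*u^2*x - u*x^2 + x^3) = 4*u + x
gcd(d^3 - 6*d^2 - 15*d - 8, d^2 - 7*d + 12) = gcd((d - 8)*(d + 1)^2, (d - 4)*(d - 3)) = 1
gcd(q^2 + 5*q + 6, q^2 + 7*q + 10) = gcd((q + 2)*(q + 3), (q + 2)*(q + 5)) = q + 2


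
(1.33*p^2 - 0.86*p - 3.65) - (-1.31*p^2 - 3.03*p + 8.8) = 2.64*p^2 + 2.17*p - 12.45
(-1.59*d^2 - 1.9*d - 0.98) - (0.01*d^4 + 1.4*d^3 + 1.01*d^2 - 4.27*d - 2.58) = -0.01*d^4 - 1.4*d^3 - 2.6*d^2 + 2.37*d + 1.6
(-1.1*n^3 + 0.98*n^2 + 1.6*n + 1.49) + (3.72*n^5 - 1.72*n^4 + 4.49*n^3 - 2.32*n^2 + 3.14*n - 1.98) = 3.72*n^5 - 1.72*n^4 + 3.39*n^3 - 1.34*n^2 + 4.74*n - 0.49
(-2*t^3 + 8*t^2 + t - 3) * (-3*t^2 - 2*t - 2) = 6*t^5 - 20*t^4 - 15*t^3 - 9*t^2 + 4*t + 6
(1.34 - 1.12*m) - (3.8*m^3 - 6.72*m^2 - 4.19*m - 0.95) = -3.8*m^3 + 6.72*m^2 + 3.07*m + 2.29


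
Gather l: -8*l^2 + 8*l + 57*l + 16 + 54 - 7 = -8*l^2 + 65*l + 63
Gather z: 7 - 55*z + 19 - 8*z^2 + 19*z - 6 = -8*z^2 - 36*z + 20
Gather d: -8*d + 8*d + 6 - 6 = 0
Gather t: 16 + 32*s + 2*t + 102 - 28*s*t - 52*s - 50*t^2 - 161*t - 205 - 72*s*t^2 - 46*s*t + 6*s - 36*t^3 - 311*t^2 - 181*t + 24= -14*s - 36*t^3 + t^2*(-72*s - 361) + t*(-74*s - 340) - 63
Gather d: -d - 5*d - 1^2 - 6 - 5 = -6*d - 12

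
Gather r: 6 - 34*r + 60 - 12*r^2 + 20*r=-12*r^2 - 14*r + 66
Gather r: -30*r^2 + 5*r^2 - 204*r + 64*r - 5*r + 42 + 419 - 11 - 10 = -25*r^2 - 145*r + 440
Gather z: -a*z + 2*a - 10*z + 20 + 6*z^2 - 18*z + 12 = 2*a + 6*z^2 + z*(-a - 28) + 32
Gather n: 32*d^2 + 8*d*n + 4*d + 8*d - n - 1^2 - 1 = 32*d^2 + 12*d + n*(8*d - 1) - 2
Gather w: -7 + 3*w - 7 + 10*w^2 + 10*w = 10*w^2 + 13*w - 14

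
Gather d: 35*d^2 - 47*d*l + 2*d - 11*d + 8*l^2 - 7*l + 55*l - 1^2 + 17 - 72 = 35*d^2 + d*(-47*l - 9) + 8*l^2 + 48*l - 56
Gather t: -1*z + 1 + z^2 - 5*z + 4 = z^2 - 6*z + 5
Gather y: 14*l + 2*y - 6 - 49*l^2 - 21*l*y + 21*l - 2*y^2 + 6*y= -49*l^2 + 35*l - 2*y^2 + y*(8 - 21*l) - 6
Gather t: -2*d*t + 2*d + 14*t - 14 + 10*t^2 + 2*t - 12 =2*d + 10*t^2 + t*(16 - 2*d) - 26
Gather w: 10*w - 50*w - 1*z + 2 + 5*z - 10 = -40*w + 4*z - 8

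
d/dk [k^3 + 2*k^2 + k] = 3*k^2 + 4*k + 1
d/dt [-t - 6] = -1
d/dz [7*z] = 7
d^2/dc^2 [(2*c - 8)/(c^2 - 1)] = 4*(4*c^2*(c - 4) + (4 - 3*c)*(c^2 - 1))/(c^2 - 1)^3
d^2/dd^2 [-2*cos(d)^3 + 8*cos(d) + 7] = 18*cos(d)^3 - 20*cos(d)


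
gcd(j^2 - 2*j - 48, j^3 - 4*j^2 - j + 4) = 1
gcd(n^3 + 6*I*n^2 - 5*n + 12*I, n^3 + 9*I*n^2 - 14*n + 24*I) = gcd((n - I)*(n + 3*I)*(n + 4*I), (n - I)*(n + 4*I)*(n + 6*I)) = n^2 + 3*I*n + 4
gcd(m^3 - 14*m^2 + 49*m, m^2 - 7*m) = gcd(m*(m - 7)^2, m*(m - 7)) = m^2 - 7*m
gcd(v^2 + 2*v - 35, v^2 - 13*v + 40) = v - 5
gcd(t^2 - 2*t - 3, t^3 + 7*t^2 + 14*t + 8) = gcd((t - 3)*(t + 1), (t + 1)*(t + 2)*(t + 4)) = t + 1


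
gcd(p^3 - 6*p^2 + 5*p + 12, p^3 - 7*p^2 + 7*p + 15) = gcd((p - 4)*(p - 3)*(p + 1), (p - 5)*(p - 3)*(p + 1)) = p^2 - 2*p - 3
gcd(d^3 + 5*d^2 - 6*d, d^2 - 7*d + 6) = d - 1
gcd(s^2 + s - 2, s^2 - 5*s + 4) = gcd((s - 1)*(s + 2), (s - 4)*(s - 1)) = s - 1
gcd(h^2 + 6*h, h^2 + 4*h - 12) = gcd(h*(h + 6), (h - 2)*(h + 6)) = h + 6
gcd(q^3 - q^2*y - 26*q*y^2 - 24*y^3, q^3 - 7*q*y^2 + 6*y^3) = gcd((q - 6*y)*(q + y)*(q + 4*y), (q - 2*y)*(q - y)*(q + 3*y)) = 1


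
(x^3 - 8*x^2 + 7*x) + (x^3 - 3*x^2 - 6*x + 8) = 2*x^3 - 11*x^2 + x + 8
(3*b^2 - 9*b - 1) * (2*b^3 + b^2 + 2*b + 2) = 6*b^5 - 15*b^4 - 5*b^3 - 13*b^2 - 20*b - 2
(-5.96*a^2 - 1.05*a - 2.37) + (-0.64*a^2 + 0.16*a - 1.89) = -6.6*a^2 - 0.89*a - 4.26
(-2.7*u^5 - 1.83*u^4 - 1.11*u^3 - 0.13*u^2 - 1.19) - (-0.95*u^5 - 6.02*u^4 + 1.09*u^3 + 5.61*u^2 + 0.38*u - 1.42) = -1.75*u^5 + 4.19*u^4 - 2.2*u^3 - 5.74*u^2 - 0.38*u + 0.23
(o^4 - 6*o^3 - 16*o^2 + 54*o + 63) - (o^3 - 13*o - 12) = o^4 - 7*o^3 - 16*o^2 + 67*o + 75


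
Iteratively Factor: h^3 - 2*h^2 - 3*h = (h)*(h^2 - 2*h - 3) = h*(h + 1)*(h - 3)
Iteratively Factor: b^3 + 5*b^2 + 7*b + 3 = (b + 1)*(b^2 + 4*b + 3) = (b + 1)*(b + 3)*(b + 1)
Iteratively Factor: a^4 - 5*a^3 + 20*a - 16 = (a - 4)*(a^3 - a^2 - 4*a + 4) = (a - 4)*(a - 2)*(a^2 + a - 2) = (a - 4)*(a - 2)*(a - 1)*(a + 2)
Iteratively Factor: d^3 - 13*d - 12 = (d - 4)*(d^2 + 4*d + 3) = (d - 4)*(d + 1)*(d + 3)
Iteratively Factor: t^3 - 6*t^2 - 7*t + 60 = (t - 4)*(t^2 - 2*t - 15) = (t - 4)*(t + 3)*(t - 5)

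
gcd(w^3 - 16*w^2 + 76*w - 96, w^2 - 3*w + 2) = w - 2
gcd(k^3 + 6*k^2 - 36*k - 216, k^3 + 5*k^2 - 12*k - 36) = k + 6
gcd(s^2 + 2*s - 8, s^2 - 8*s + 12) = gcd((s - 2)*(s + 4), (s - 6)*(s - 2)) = s - 2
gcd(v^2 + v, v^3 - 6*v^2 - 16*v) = v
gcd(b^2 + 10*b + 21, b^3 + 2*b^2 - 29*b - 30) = 1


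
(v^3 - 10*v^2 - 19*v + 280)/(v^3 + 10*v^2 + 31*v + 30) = (v^2 - 15*v + 56)/(v^2 + 5*v + 6)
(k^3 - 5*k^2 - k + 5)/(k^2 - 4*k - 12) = (-k^3 + 5*k^2 + k - 5)/(-k^2 + 4*k + 12)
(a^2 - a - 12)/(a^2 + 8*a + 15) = (a - 4)/(a + 5)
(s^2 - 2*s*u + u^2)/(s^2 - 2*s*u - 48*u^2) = (-s^2 + 2*s*u - u^2)/(-s^2 + 2*s*u + 48*u^2)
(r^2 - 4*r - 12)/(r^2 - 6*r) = (r + 2)/r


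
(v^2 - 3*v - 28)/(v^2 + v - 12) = (v - 7)/(v - 3)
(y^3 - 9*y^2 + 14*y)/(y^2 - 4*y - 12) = y*(-y^2 + 9*y - 14)/(-y^2 + 4*y + 12)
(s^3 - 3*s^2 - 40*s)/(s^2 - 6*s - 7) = s*(-s^2 + 3*s + 40)/(-s^2 + 6*s + 7)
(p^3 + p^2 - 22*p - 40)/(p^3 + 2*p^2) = (p^2 - p - 20)/p^2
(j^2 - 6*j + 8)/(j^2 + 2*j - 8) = (j - 4)/(j + 4)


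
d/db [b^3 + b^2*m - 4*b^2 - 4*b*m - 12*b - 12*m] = 3*b^2 + 2*b*m - 8*b - 4*m - 12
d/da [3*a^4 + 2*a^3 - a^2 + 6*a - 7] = 12*a^3 + 6*a^2 - 2*a + 6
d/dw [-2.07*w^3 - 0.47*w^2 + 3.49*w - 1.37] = -6.21*w^2 - 0.94*w + 3.49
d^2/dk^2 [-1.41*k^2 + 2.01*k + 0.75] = -2.82000000000000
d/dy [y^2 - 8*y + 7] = 2*y - 8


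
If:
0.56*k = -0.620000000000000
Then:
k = -1.11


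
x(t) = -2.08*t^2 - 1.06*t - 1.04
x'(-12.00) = 48.86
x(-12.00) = -287.84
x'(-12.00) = 48.86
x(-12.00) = -287.84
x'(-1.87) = 6.72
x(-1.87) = -6.33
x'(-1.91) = 6.89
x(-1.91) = -6.60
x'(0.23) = -2.02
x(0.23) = -1.39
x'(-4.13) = 16.12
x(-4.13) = -32.14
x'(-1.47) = 5.06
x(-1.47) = -3.98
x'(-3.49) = 13.46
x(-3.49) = -22.68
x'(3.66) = -16.29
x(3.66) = -32.78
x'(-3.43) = 13.21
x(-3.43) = -21.88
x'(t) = -4.16*t - 1.06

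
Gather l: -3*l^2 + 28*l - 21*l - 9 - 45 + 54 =-3*l^2 + 7*l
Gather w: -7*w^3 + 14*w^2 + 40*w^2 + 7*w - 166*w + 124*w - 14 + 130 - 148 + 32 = -7*w^3 + 54*w^2 - 35*w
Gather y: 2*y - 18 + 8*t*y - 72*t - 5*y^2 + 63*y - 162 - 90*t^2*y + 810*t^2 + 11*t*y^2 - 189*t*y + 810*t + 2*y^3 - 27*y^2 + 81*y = 810*t^2 + 738*t + 2*y^3 + y^2*(11*t - 32) + y*(-90*t^2 - 181*t + 146) - 180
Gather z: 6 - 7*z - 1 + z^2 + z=z^2 - 6*z + 5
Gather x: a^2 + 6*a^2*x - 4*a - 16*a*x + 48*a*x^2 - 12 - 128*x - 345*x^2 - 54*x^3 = a^2 - 4*a - 54*x^3 + x^2*(48*a - 345) + x*(6*a^2 - 16*a - 128) - 12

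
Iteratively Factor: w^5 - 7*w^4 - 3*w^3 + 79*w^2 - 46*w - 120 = (w + 1)*(w^4 - 8*w^3 + 5*w^2 + 74*w - 120) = (w - 2)*(w + 1)*(w^3 - 6*w^2 - 7*w + 60) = (w - 4)*(w - 2)*(w + 1)*(w^2 - 2*w - 15) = (w - 4)*(w - 2)*(w + 1)*(w + 3)*(w - 5)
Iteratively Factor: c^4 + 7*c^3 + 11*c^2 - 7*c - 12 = (c - 1)*(c^3 + 8*c^2 + 19*c + 12) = (c - 1)*(c + 1)*(c^2 + 7*c + 12) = (c - 1)*(c + 1)*(c + 3)*(c + 4)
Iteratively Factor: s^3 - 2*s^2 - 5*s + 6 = (s + 2)*(s^2 - 4*s + 3) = (s - 3)*(s + 2)*(s - 1)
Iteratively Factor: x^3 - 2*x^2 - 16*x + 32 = (x - 4)*(x^2 + 2*x - 8) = (x - 4)*(x + 4)*(x - 2)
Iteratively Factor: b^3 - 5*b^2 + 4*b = (b - 1)*(b^2 - 4*b) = b*(b - 1)*(b - 4)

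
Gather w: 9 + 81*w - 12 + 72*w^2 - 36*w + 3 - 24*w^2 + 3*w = 48*w^2 + 48*w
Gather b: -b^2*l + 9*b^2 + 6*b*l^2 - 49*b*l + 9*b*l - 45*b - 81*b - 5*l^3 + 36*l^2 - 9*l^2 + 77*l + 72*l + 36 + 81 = b^2*(9 - l) + b*(6*l^2 - 40*l - 126) - 5*l^3 + 27*l^2 + 149*l + 117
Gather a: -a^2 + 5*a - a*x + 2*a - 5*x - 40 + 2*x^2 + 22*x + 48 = -a^2 + a*(7 - x) + 2*x^2 + 17*x + 8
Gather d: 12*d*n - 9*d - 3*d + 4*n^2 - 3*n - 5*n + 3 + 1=d*(12*n - 12) + 4*n^2 - 8*n + 4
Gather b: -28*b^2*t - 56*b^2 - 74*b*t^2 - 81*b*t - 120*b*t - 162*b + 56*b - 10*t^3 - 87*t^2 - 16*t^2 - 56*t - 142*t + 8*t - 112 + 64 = b^2*(-28*t - 56) + b*(-74*t^2 - 201*t - 106) - 10*t^3 - 103*t^2 - 190*t - 48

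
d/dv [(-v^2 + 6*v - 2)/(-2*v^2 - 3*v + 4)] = (15*v^2 - 16*v + 18)/(4*v^4 + 12*v^3 - 7*v^2 - 24*v + 16)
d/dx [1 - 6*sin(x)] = -6*cos(x)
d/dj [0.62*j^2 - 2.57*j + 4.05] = 1.24*j - 2.57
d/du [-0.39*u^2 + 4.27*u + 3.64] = 4.27 - 0.78*u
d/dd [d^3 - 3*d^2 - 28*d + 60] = 3*d^2 - 6*d - 28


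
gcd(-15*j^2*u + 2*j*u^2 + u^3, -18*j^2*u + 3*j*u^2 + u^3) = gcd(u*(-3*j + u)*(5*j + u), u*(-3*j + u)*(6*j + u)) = -3*j*u + u^2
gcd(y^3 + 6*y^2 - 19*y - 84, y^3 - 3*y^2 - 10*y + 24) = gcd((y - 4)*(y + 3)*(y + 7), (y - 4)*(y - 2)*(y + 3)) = y^2 - y - 12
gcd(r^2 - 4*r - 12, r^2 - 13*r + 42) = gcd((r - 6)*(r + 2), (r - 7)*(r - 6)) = r - 6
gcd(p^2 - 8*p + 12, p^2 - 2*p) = p - 2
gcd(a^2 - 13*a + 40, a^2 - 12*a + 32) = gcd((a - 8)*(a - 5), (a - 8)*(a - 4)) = a - 8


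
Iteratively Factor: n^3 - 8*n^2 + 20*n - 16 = (n - 4)*(n^2 - 4*n + 4) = (n - 4)*(n - 2)*(n - 2)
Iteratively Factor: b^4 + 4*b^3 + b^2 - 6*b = (b - 1)*(b^3 + 5*b^2 + 6*b) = (b - 1)*(b + 3)*(b^2 + 2*b) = b*(b - 1)*(b + 3)*(b + 2)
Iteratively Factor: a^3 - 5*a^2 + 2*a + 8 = (a - 4)*(a^2 - a - 2) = (a - 4)*(a - 2)*(a + 1)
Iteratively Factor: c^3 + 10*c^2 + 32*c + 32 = (c + 4)*(c^2 + 6*c + 8) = (c + 4)^2*(c + 2)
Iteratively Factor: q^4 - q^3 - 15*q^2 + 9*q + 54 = (q - 3)*(q^3 + 2*q^2 - 9*q - 18) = (q - 3)*(q + 3)*(q^2 - q - 6) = (q - 3)*(q + 2)*(q + 3)*(q - 3)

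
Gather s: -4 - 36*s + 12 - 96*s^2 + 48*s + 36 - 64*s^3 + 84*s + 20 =-64*s^3 - 96*s^2 + 96*s + 64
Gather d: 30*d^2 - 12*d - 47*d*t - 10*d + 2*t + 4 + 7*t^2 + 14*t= 30*d^2 + d*(-47*t - 22) + 7*t^2 + 16*t + 4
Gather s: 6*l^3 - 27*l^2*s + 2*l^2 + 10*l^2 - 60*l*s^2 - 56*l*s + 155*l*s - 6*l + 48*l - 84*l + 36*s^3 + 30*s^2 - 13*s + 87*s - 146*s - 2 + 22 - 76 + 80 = 6*l^3 + 12*l^2 - 42*l + 36*s^3 + s^2*(30 - 60*l) + s*(-27*l^2 + 99*l - 72) + 24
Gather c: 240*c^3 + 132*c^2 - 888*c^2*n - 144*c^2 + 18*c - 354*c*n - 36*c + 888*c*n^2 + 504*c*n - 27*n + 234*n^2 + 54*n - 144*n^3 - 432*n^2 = 240*c^3 + c^2*(-888*n - 12) + c*(888*n^2 + 150*n - 18) - 144*n^3 - 198*n^2 + 27*n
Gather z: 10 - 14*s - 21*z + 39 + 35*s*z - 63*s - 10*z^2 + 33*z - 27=-77*s - 10*z^2 + z*(35*s + 12) + 22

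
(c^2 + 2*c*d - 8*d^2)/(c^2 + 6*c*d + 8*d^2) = (c - 2*d)/(c + 2*d)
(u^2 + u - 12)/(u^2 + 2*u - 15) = (u + 4)/(u + 5)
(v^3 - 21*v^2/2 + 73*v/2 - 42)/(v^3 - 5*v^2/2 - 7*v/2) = (v^2 - 7*v + 12)/(v*(v + 1))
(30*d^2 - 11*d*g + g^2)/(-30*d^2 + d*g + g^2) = (-6*d + g)/(6*d + g)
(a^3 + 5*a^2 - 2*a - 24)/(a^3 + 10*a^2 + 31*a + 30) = (a^2 + 2*a - 8)/(a^2 + 7*a + 10)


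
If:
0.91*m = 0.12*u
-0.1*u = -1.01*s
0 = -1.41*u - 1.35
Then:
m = -0.13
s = -0.09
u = -0.96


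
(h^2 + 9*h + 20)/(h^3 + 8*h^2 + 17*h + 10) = (h + 4)/(h^2 + 3*h + 2)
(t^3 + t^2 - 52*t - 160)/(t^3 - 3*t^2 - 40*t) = (t + 4)/t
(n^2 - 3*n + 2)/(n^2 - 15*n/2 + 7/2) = 2*(n^2 - 3*n + 2)/(2*n^2 - 15*n + 7)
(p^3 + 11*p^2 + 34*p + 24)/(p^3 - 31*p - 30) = (p^2 + 10*p + 24)/(p^2 - p - 30)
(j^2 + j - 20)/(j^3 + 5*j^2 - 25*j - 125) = (j - 4)/(j^2 - 25)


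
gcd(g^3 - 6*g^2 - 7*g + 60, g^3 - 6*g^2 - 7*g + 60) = g^3 - 6*g^2 - 7*g + 60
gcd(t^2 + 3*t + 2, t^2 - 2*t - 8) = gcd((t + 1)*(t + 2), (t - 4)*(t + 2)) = t + 2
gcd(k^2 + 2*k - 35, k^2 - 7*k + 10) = k - 5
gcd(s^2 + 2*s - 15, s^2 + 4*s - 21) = s - 3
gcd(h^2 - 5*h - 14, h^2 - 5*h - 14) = h^2 - 5*h - 14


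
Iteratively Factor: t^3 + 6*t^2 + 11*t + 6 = (t + 2)*(t^2 + 4*t + 3) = (t + 1)*(t + 2)*(t + 3)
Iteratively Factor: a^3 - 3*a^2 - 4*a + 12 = (a - 3)*(a^2 - 4) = (a - 3)*(a + 2)*(a - 2)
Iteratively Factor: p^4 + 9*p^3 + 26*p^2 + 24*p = (p + 4)*(p^3 + 5*p^2 + 6*p) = (p + 2)*(p + 4)*(p^2 + 3*p) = p*(p + 2)*(p + 4)*(p + 3)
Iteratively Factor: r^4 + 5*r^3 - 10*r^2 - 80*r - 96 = (r + 3)*(r^3 + 2*r^2 - 16*r - 32) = (r - 4)*(r + 3)*(r^2 + 6*r + 8) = (r - 4)*(r + 2)*(r + 3)*(r + 4)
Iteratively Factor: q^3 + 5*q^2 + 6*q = (q + 2)*(q^2 + 3*q) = q*(q + 2)*(q + 3)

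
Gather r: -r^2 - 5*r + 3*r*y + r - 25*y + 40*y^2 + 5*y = -r^2 + r*(3*y - 4) + 40*y^2 - 20*y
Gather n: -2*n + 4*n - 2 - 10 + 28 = 2*n + 16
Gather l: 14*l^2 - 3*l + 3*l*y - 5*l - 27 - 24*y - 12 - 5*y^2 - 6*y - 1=14*l^2 + l*(3*y - 8) - 5*y^2 - 30*y - 40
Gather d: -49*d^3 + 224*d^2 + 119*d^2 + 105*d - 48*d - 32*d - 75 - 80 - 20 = -49*d^3 + 343*d^2 + 25*d - 175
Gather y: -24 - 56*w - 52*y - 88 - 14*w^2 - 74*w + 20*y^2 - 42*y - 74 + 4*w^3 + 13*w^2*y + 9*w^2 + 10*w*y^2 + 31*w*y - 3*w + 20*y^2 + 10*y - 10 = 4*w^3 - 5*w^2 - 133*w + y^2*(10*w + 40) + y*(13*w^2 + 31*w - 84) - 196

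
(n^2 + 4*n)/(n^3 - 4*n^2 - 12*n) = (n + 4)/(n^2 - 4*n - 12)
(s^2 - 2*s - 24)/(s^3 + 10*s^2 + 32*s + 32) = (s - 6)/(s^2 + 6*s + 8)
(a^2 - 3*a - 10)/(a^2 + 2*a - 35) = (a + 2)/(a + 7)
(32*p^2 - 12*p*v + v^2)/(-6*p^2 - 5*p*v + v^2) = (-32*p^2 + 12*p*v - v^2)/(6*p^2 + 5*p*v - v^2)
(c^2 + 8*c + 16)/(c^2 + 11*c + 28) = (c + 4)/(c + 7)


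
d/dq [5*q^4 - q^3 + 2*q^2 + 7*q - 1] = 20*q^3 - 3*q^2 + 4*q + 7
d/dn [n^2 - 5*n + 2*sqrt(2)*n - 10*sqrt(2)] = 2*n - 5 + 2*sqrt(2)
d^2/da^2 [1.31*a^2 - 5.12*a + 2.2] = 2.62000000000000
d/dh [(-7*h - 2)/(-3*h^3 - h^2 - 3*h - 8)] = (21*h^3 + 7*h^2 + 21*h - (7*h + 2)*(9*h^2 + 2*h + 3) + 56)/(3*h^3 + h^2 + 3*h + 8)^2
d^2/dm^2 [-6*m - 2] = 0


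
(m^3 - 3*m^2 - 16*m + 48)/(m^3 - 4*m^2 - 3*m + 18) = (m^2 - 16)/(m^2 - m - 6)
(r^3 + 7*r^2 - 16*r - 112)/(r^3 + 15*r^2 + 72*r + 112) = (r - 4)/(r + 4)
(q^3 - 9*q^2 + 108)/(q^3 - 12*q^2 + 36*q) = (q + 3)/q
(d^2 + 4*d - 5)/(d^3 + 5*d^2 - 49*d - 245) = (d - 1)/(d^2 - 49)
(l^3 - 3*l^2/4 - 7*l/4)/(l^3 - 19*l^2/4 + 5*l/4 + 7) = l/(l - 4)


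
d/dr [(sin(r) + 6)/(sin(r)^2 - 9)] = (-12*sin(r) + cos(r)^2 - 10)*cos(r)/(sin(r)^2 - 9)^2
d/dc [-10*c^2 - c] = -20*c - 1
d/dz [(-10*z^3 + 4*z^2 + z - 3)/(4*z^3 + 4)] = (-4*z^4 - 2*z^3 - 21*z^2 + 8*z + 1)/(4*(z^6 + 2*z^3 + 1))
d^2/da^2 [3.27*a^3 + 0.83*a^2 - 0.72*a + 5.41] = 19.62*a + 1.66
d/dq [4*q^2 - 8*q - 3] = 8*q - 8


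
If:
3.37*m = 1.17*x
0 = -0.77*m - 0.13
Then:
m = -0.17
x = -0.49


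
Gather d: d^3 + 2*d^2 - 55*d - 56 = d^3 + 2*d^2 - 55*d - 56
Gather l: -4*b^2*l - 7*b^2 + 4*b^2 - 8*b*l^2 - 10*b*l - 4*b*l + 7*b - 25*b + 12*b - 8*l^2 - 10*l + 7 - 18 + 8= -3*b^2 - 6*b + l^2*(-8*b - 8) + l*(-4*b^2 - 14*b - 10) - 3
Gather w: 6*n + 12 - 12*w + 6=6*n - 12*w + 18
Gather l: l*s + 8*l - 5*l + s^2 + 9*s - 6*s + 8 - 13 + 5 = l*(s + 3) + s^2 + 3*s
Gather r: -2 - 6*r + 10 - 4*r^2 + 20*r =-4*r^2 + 14*r + 8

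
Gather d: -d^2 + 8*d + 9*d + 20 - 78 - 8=-d^2 + 17*d - 66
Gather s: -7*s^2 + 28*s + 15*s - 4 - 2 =-7*s^2 + 43*s - 6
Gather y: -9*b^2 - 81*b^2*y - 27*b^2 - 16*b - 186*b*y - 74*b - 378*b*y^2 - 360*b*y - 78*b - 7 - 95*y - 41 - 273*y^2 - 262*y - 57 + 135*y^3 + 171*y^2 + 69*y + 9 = -36*b^2 - 168*b + 135*y^3 + y^2*(-378*b - 102) + y*(-81*b^2 - 546*b - 288) - 96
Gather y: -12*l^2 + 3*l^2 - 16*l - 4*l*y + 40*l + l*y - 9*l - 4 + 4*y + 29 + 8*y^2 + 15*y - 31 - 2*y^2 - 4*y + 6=-9*l^2 + 15*l + 6*y^2 + y*(15 - 3*l)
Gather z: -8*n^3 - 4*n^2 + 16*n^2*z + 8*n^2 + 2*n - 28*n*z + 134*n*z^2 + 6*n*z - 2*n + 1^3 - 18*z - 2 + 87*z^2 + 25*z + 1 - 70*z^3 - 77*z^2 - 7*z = -8*n^3 + 4*n^2 - 70*z^3 + z^2*(134*n + 10) + z*(16*n^2 - 22*n)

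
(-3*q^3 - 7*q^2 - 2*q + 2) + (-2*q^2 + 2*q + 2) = -3*q^3 - 9*q^2 + 4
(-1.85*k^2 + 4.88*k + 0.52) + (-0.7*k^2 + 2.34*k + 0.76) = -2.55*k^2 + 7.22*k + 1.28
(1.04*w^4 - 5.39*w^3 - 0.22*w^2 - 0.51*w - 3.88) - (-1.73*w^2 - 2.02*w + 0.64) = 1.04*w^4 - 5.39*w^3 + 1.51*w^2 + 1.51*w - 4.52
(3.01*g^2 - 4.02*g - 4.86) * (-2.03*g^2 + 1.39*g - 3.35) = -6.1103*g^4 + 12.3445*g^3 - 5.8055*g^2 + 6.7116*g + 16.281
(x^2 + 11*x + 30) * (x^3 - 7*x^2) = x^5 + 4*x^4 - 47*x^3 - 210*x^2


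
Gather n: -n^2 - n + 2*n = -n^2 + n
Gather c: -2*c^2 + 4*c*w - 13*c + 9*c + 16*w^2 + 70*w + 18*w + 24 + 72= -2*c^2 + c*(4*w - 4) + 16*w^2 + 88*w + 96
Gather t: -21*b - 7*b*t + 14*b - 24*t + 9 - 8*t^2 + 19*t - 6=-7*b - 8*t^2 + t*(-7*b - 5) + 3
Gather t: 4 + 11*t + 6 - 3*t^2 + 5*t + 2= -3*t^2 + 16*t + 12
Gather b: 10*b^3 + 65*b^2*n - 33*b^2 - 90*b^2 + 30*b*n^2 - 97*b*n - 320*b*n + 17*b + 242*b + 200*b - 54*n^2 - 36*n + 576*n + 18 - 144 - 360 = 10*b^3 + b^2*(65*n - 123) + b*(30*n^2 - 417*n + 459) - 54*n^2 + 540*n - 486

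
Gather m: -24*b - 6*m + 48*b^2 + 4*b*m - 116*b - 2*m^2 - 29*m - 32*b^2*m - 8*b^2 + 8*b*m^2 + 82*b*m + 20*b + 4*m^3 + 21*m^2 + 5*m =40*b^2 - 120*b + 4*m^3 + m^2*(8*b + 19) + m*(-32*b^2 + 86*b - 30)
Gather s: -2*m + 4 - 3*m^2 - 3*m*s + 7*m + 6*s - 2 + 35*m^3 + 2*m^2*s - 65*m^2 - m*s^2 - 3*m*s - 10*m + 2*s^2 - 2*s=35*m^3 - 68*m^2 - 5*m + s^2*(2 - m) + s*(2*m^2 - 6*m + 4) + 2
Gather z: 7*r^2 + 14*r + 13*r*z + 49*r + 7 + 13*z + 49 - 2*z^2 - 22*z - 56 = 7*r^2 + 63*r - 2*z^2 + z*(13*r - 9)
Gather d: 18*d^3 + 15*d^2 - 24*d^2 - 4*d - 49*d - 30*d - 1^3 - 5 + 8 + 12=18*d^3 - 9*d^2 - 83*d + 14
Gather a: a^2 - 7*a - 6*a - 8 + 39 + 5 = a^2 - 13*a + 36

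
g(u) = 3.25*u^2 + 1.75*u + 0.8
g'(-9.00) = -56.75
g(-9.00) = 248.30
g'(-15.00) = -95.75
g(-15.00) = 705.80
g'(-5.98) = -37.12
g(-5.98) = 106.56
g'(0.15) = 2.72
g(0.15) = 1.14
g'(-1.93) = -10.80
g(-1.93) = 9.53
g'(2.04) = 15.01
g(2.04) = 17.90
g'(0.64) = 5.91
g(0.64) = 3.25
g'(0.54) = 5.26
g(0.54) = 2.69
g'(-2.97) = -17.56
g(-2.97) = 24.27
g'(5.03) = 34.44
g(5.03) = 91.83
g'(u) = 6.5*u + 1.75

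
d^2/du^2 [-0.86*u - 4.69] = 0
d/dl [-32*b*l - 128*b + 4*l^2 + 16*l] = -32*b + 8*l + 16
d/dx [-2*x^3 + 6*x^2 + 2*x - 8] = -6*x^2 + 12*x + 2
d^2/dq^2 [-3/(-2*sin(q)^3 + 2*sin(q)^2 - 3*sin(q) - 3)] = 3*(2*(6*sin(q)^2 - 4*sin(q) + 3)^2*cos(q)^2 + (9*sin(q)/2 - sin(3*q)/2 + cos(2*q) + 2)*(18*sin(q)^3 - 8*sin(q)^2 - 9*sin(q) + 4))/(9*sin(q)/2 - sin(3*q)/2 + cos(2*q) + 2)^3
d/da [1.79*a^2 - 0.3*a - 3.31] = 3.58*a - 0.3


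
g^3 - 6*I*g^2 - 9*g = g*(g - 3*I)^2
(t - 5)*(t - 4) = t^2 - 9*t + 20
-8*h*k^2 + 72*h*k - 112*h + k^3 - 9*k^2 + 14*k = (-8*h + k)*(k - 7)*(k - 2)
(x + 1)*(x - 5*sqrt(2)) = x^2 - 5*sqrt(2)*x + x - 5*sqrt(2)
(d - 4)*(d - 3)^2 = d^3 - 10*d^2 + 33*d - 36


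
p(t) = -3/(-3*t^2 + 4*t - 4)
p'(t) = -3*(6*t - 4)/(-3*t^2 + 4*t - 4)^2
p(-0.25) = 0.58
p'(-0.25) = 0.61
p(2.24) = 0.30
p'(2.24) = -0.28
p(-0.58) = 0.41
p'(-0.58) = 0.42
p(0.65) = 1.12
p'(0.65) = 0.04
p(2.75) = 0.19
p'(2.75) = -0.15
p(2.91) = 0.17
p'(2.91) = -0.13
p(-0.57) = 0.41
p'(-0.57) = 0.42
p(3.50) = 0.11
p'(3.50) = -0.07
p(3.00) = 0.16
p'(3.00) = -0.12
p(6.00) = 0.03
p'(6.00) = -0.01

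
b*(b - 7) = b^2 - 7*b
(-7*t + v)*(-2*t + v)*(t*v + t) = 14*t^3*v + 14*t^3 - 9*t^2*v^2 - 9*t^2*v + t*v^3 + t*v^2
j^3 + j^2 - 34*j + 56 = (j - 4)*(j - 2)*(j + 7)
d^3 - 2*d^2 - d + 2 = (d - 2)*(d - 1)*(d + 1)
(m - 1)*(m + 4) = m^2 + 3*m - 4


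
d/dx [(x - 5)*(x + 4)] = 2*x - 1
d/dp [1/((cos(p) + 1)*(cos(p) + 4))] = (2*cos(p) + 5)*sin(p)/((cos(p) + 1)^2*(cos(p) + 4)^2)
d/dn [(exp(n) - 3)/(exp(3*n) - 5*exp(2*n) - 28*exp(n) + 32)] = ((exp(n) - 3)*(-3*exp(2*n) + 10*exp(n) + 28) + exp(3*n) - 5*exp(2*n) - 28*exp(n) + 32)*exp(n)/(exp(3*n) - 5*exp(2*n) - 28*exp(n) + 32)^2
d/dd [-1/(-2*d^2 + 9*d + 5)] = (9 - 4*d)/(-2*d^2 + 9*d + 5)^2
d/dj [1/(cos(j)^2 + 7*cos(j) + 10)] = (2*cos(j) + 7)*sin(j)/(cos(j)^2 + 7*cos(j) + 10)^2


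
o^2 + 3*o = o*(o + 3)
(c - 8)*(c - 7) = c^2 - 15*c + 56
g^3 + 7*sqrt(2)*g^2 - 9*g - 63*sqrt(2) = (g - 3)*(g + 3)*(g + 7*sqrt(2))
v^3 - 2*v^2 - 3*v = v*(v - 3)*(v + 1)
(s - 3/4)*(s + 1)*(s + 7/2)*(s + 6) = s^4 + 39*s^3/4 + 181*s^2/8 - 15*s/8 - 63/4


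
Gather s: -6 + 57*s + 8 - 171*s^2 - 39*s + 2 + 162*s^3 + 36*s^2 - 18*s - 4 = 162*s^3 - 135*s^2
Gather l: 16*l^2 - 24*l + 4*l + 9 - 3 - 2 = 16*l^2 - 20*l + 4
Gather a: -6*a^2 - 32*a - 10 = -6*a^2 - 32*a - 10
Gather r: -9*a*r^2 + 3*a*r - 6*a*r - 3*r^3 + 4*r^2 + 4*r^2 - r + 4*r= -3*r^3 + r^2*(8 - 9*a) + r*(3 - 3*a)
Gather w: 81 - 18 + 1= 64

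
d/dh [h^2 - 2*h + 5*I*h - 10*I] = 2*h - 2 + 5*I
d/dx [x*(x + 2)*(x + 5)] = 3*x^2 + 14*x + 10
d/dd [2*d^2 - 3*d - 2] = 4*d - 3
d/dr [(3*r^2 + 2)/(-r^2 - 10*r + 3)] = 2*(-15*r^2 + 11*r + 10)/(r^4 + 20*r^3 + 94*r^2 - 60*r + 9)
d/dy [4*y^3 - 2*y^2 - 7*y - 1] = 12*y^2 - 4*y - 7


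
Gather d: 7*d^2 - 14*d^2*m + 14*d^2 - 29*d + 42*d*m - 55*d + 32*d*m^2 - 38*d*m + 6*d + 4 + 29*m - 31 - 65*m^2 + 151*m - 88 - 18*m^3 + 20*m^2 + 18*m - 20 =d^2*(21 - 14*m) + d*(32*m^2 + 4*m - 78) - 18*m^3 - 45*m^2 + 198*m - 135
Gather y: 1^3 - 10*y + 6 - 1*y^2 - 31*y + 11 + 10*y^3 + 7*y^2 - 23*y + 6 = 10*y^3 + 6*y^2 - 64*y + 24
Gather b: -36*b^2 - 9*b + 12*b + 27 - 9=-36*b^2 + 3*b + 18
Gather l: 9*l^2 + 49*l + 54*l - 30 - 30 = 9*l^2 + 103*l - 60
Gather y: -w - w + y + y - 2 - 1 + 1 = -2*w + 2*y - 2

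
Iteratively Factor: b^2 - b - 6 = (b - 3)*(b + 2)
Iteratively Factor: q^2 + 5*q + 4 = (q + 1)*(q + 4)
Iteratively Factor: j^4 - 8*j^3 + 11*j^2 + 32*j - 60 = (j + 2)*(j^3 - 10*j^2 + 31*j - 30) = (j - 5)*(j + 2)*(j^2 - 5*j + 6) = (j - 5)*(j - 2)*(j + 2)*(j - 3)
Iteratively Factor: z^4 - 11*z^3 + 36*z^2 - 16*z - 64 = (z - 4)*(z^3 - 7*z^2 + 8*z + 16) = (z - 4)*(z + 1)*(z^2 - 8*z + 16) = (z - 4)^2*(z + 1)*(z - 4)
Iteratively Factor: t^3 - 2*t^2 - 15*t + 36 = (t + 4)*(t^2 - 6*t + 9) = (t - 3)*(t + 4)*(t - 3)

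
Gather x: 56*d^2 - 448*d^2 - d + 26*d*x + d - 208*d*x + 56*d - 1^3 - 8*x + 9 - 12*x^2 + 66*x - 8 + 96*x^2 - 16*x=-392*d^2 + 56*d + 84*x^2 + x*(42 - 182*d)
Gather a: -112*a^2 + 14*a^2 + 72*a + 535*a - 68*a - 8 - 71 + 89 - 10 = -98*a^2 + 539*a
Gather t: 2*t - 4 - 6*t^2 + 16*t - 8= -6*t^2 + 18*t - 12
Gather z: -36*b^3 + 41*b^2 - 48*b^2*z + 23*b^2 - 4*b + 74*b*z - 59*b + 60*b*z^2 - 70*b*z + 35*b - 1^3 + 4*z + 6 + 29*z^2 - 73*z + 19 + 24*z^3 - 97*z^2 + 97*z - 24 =-36*b^3 + 64*b^2 - 28*b + 24*z^3 + z^2*(60*b - 68) + z*(-48*b^2 + 4*b + 28)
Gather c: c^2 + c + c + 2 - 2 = c^2 + 2*c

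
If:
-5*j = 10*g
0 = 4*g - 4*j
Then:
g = 0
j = 0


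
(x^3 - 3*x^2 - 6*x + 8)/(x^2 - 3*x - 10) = (x^2 - 5*x + 4)/(x - 5)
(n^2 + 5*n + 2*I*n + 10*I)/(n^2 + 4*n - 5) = (n + 2*I)/(n - 1)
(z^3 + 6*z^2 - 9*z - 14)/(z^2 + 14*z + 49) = (z^2 - z - 2)/(z + 7)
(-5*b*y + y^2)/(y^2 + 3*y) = (-5*b + y)/(y + 3)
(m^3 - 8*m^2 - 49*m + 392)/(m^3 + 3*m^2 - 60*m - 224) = (m - 7)/(m + 4)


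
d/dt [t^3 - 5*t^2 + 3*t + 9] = 3*t^2 - 10*t + 3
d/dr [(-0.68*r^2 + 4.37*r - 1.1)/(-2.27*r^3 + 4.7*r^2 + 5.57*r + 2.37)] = (-1.5436*r^4 + 19.8398*r^3 - 31.8176*r^2 + 7.1168*r + 16.4839)/(5.1529*r^6 - 21.338*r^5 - 3.1978*r^4 + 41.5982*r^3 + 53.3029*r^2 + 26.4018*r + 5.6169)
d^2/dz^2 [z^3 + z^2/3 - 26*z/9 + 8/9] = 6*z + 2/3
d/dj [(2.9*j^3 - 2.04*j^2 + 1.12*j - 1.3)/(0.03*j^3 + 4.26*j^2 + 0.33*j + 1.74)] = (-5.55111512312578e-17*j^5 + 12.4152*j^4 + 1.8468*j^3 + 9.8106*j^2 + 3.9768*j + 2.3778)/(0.0009*j^6 + 0.2556*j^5 + 18.1674*j^4 + 2.916*j^3 + 14.9337*j^2 + 1.1484*j + 3.0276)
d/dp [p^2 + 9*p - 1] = 2*p + 9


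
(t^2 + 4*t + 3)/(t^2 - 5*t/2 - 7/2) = 2*(t + 3)/(2*t - 7)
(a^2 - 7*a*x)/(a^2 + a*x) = (a - 7*x)/(a + x)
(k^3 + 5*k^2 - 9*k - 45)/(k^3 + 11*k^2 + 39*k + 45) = (k - 3)/(k + 3)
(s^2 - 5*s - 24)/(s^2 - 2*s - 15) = (s - 8)/(s - 5)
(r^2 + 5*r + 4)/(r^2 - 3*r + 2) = (r^2 + 5*r + 4)/(r^2 - 3*r + 2)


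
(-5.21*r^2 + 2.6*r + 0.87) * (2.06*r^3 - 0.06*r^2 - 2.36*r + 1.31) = -10.7326*r^5 + 5.6686*r^4 + 13.9318*r^3 - 13.0133*r^2 + 1.3528*r + 1.1397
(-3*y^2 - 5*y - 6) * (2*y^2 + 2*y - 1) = -6*y^4 - 16*y^3 - 19*y^2 - 7*y + 6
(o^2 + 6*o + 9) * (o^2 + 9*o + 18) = o^4 + 15*o^3 + 81*o^2 + 189*o + 162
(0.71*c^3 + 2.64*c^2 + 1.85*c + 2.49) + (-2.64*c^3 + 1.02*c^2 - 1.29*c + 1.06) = -1.93*c^3 + 3.66*c^2 + 0.56*c + 3.55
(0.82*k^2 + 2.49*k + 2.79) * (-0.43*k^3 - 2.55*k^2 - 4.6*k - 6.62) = -0.3526*k^5 - 3.1617*k^4 - 11.3212*k^3 - 23.9969*k^2 - 29.3178*k - 18.4698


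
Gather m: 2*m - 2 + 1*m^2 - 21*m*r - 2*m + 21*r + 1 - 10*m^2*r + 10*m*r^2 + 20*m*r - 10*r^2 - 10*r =m^2*(1 - 10*r) + m*(10*r^2 - r) - 10*r^2 + 11*r - 1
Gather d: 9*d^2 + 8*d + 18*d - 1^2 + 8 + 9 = 9*d^2 + 26*d + 16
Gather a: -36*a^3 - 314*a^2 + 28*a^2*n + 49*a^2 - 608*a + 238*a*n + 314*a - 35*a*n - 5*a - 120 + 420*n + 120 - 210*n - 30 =-36*a^3 + a^2*(28*n - 265) + a*(203*n - 299) + 210*n - 30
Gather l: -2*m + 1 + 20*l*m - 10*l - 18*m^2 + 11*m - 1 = l*(20*m - 10) - 18*m^2 + 9*m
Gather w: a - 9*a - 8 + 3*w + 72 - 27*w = -8*a - 24*w + 64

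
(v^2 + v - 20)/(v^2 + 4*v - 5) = (v - 4)/(v - 1)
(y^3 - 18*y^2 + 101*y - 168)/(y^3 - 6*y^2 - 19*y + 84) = (y - 8)/(y + 4)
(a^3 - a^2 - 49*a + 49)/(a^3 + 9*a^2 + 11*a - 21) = (a - 7)/(a + 3)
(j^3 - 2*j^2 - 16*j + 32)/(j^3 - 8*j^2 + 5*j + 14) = (j^2 - 16)/(j^2 - 6*j - 7)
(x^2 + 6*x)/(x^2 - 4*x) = (x + 6)/(x - 4)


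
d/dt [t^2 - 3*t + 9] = 2*t - 3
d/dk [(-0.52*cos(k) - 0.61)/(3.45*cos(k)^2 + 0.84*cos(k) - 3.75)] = (1.794*sin(k)^2 - 4.209*cos(k) - 4.2564)*sin(k)/(3.45*cos(k)^2 + 0.84*cos(k) - 3.75)^2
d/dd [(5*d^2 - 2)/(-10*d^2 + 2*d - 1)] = 2*(5*d^2 - 25*d + 2)/(100*d^4 - 40*d^3 + 24*d^2 - 4*d + 1)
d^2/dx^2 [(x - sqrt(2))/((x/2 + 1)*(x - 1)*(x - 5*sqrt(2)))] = 4*(3*x^5 - 21*sqrt(2)*x^4 + 3*x^4 - 13*sqrt(2)*x^3 + 133*x^3 - 207*sqrt(2)*x^2 + 90*x^2 - 174*sqrt(2)*x + 330*x - 134*sqrt(2) + 80)/(x^9 - 15*sqrt(2)*x^8 + 3*x^8 - 45*sqrt(2)*x^7 + 147*x^7 - 205*sqrt(2)*x^6 + 439*x^6 - 585*sqrt(2)*x^5 - 444*x^5 - 1638*x^4 + 660*sqrt(2)*x^4 + 892*x^3 + 2570*sqrt(2)*x^3 - 1380*sqrt(2)*x^2 + 1800*x^2 - 3000*sqrt(2)*x - 1200*x + 2000*sqrt(2))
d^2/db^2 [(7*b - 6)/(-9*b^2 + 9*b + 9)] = 2*(-7*b^3 + 18*b^2 - 39*b + 19)/(9*(b^6 - 3*b^5 + 5*b^3 - 3*b - 1))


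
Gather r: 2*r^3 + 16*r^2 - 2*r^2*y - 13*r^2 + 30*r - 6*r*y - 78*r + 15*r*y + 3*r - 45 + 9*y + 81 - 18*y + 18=2*r^3 + r^2*(3 - 2*y) + r*(9*y - 45) - 9*y + 54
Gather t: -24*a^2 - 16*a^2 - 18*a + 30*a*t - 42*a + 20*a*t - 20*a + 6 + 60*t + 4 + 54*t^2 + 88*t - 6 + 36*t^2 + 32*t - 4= -40*a^2 - 80*a + 90*t^2 + t*(50*a + 180)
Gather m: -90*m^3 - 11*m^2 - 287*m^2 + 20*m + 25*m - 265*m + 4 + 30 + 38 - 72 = -90*m^3 - 298*m^2 - 220*m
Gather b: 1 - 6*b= 1 - 6*b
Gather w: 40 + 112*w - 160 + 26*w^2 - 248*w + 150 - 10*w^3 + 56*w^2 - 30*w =-10*w^3 + 82*w^2 - 166*w + 30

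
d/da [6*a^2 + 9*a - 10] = 12*a + 9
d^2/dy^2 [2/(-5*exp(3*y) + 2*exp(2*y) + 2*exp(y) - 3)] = 2*(-2*(-15*exp(2*y) + 4*exp(y) + 2)^2*exp(y) + (45*exp(2*y) - 8*exp(y) - 2)*(5*exp(3*y) - 2*exp(2*y) - 2*exp(y) + 3))*exp(y)/(5*exp(3*y) - 2*exp(2*y) - 2*exp(y) + 3)^3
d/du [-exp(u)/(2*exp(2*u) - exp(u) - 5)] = ((4*exp(u) - 1)*exp(u) - 2*exp(2*u) + exp(u) + 5)*exp(u)/(-2*exp(2*u) + exp(u) + 5)^2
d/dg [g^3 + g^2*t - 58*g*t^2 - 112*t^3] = 3*g^2 + 2*g*t - 58*t^2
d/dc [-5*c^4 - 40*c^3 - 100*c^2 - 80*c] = -20*c^3 - 120*c^2 - 200*c - 80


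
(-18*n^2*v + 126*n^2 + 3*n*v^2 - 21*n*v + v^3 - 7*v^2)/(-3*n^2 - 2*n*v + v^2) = (6*n*v - 42*n + v^2 - 7*v)/(n + v)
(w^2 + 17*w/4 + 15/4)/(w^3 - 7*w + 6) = (w + 5/4)/(w^2 - 3*w + 2)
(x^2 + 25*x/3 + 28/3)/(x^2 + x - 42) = (x + 4/3)/(x - 6)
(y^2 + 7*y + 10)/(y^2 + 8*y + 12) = (y + 5)/(y + 6)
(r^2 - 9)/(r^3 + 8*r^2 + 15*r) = (r - 3)/(r*(r + 5))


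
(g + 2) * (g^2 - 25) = g^3 + 2*g^2 - 25*g - 50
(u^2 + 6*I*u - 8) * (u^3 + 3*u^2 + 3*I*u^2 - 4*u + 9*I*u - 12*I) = u^5 + 3*u^4 + 9*I*u^4 - 30*u^3 + 27*I*u^3 - 78*u^2 - 60*I*u^2 + 104*u - 72*I*u + 96*I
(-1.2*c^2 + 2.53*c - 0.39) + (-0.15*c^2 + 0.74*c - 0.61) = -1.35*c^2 + 3.27*c - 1.0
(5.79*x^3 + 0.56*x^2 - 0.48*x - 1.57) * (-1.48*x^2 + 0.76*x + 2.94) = -8.5692*x^5 + 3.5716*x^4 + 18.1586*x^3 + 3.6052*x^2 - 2.6044*x - 4.6158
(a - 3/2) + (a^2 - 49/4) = a^2 + a - 55/4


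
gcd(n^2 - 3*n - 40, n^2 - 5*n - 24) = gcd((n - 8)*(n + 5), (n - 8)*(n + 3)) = n - 8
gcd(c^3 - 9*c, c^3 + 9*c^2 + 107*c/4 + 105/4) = c + 3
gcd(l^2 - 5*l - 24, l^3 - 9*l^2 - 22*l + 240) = l - 8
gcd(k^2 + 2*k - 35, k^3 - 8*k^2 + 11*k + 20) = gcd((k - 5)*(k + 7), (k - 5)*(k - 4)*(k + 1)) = k - 5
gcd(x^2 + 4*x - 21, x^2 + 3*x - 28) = x + 7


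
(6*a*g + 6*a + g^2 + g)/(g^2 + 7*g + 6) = (6*a + g)/(g + 6)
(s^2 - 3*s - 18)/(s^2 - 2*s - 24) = (s + 3)/(s + 4)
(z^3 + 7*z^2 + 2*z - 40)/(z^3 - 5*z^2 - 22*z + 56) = (z + 5)/(z - 7)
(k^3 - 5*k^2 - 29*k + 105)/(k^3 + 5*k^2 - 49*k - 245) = (k - 3)/(k + 7)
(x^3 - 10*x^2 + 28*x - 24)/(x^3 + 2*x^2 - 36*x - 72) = (x^2 - 4*x + 4)/(x^2 + 8*x + 12)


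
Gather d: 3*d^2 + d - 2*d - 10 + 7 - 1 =3*d^2 - d - 4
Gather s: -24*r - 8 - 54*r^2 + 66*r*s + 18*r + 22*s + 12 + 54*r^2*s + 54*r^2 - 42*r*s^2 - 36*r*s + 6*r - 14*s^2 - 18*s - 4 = s^2*(-42*r - 14) + s*(54*r^2 + 30*r + 4)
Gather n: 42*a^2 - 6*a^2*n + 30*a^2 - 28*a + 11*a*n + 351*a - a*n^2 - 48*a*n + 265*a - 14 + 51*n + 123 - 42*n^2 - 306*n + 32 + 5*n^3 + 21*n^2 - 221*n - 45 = 72*a^2 + 588*a + 5*n^3 + n^2*(-a - 21) + n*(-6*a^2 - 37*a - 476) + 96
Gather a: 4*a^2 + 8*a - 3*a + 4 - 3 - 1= 4*a^2 + 5*a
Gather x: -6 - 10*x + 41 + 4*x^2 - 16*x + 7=4*x^2 - 26*x + 42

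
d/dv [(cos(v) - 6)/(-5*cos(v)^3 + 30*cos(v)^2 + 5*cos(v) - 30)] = -2*cos(v)/(5*sin(v)^3)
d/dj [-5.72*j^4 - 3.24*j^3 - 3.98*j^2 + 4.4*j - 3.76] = -22.88*j^3 - 9.72*j^2 - 7.96*j + 4.4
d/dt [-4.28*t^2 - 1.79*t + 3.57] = -8.56*t - 1.79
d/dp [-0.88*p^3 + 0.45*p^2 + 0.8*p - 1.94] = -2.64*p^2 + 0.9*p + 0.8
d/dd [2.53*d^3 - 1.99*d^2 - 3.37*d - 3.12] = 7.59*d^2 - 3.98*d - 3.37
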